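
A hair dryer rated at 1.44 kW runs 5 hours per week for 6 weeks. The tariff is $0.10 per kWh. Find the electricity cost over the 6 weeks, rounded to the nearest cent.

$4.32

Runtime = 5 h/week × 6 weeks = 30 h
Energy = 1.44 kW × 30 h = 43.2 kWh
Cost = 43.2 kWh × $0.10/kWh = $4.32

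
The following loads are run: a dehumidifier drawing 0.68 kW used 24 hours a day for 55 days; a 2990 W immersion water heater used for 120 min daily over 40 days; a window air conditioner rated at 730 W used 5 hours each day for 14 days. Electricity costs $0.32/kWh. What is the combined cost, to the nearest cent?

$380.13

dehumidifier: Runtime = 24 h × 55 = 1320 h
dehumidifier: 0.68 kW × 1320 h = 897.6 kWh
immersion water heater: Runtime = 120 min × 40 = 4800 min = 80 h
immersion water heater: 2.99 kW × 80 h = 239.2 kWh
window air conditioner: Runtime = 5 h/day × 14 days = 70 h
window air conditioner: 0.73 kW × 70 h = 51.1 kWh
Total energy = 1187.9 kWh
Cost = 1187.9 × $0.32 = $380.13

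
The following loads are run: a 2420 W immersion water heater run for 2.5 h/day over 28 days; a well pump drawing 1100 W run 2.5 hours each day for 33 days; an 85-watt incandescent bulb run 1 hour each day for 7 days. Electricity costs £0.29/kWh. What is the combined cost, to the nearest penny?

immersion water heater: Runtime = 2.5 h/day × 28 days = 70 h
immersion water heater: 2.42 kW × 70 h = 169.4 kWh
well pump: Runtime = 2.5 h/day × 33 days = 82.5 h
well pump: 1.1 kW × 82.5 h = 90.75 kWh
incandescent bulb: Runtime = 1 h/day × 7 days = 7 h
incandescent bulb: 0.085 kW × 7 h = 0.595 kWh
Total energy = 260.745 kWh
Cost = 260.745 × £0.29 = £75.62

£75.62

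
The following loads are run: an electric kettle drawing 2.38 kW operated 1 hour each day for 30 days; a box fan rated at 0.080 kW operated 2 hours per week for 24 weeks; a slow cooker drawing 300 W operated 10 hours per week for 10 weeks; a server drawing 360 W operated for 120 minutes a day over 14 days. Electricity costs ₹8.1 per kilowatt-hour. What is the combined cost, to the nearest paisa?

₹934.09

electric kettle: Runtime = 1 h/day × 30 days = 30 h
electric kettle: 2.38 kW × 30 h = 71.4 kWh
box fan: Runtime = 2 h/week × 24 weeks = 48 h
box fan: 0.08 kW × 48 h = 3.84 kWh
slow cooker: Runtime = 10 h/week × 10 weeks = 100 h
slow cooker: 0.3 kW × 100 h = 30 kWh
server: Runtime = 120 min × 14 = 1680 min = 28 h
server: 0.36 kW × 28 h = 10.08 kWh
Total energy = 115.32 kWh
Cost = 115.32 × ₹8.1 = ₹934.09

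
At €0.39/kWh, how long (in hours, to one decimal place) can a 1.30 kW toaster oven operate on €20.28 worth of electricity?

40.0 h

Energy available = €20.28 ÷ €0.39/kWh = 52 kWh
Hours = 52 kWh ÷ 1.3 kW = 40.0 h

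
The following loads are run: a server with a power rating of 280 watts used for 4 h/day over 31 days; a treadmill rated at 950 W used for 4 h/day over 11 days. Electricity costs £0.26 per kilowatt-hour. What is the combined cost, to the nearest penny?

£19.90

server: Runtime = 4 h/day × 31 days = 124 h
server: 0.28 kW × 124 h = 34.72 kWh
treadmill: Runtime = 4 h/day × 11 days = 44 h
treadmill: 0.95 kW × 44 h = 41.8 kWh
Total energy = 76.52 kWh
Cost = 76.52 × £0.26 = £19.90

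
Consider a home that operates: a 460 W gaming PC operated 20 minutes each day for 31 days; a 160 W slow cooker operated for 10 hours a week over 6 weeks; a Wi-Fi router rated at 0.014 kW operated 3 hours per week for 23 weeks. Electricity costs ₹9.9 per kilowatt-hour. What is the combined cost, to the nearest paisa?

gaming PC: Runtime = 20 min × 31 = 620 min = 10.333333… h
gaming PC: 0.46 kW × 10.333333… h = 4.753333… kWh
slow cooker: Runtime = 10 h/week × 6 weeks = 60 h
slow cooker: 0.16 kW × 60 h = 9.6 kWh
Wi-Fi router: Runtime = 3 h/week × 23 weeks = 69 h
Wi-Fi router: 0.014 kW × 69 h = 0.966 kWh
Total energy = 15.319333… kWh
Cost = 15.319333… × ₹9.9 = ₹151.66

₹151.66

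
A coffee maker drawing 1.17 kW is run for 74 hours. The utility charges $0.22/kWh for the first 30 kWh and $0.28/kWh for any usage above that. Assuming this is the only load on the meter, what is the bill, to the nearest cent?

$22.44

Energy = 1.17 kW × 74 h = 86.58 kWh
Tier 1 (0–30 kWh): 30 × $0.22 = $6.6
Above 30 kWh: 56.58 × $0.28 = $15.8424
Bill = $22.44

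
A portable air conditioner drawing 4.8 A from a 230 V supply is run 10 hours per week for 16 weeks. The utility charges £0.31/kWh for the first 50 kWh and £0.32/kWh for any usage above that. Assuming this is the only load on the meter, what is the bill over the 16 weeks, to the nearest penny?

£56.02

Power = 4.8 A × 230 V = 1104 W = 1.104 kW
Runtime = 10 h/week × 16 weeks = 160 h
Energy = 1.104 kW × 160 h = 176.64 kWh
Tier 1 (0–50 kWh): 50 × £0.31 = £15.5
Above 50 kWh: 126.64 × £0.32 = £40.5248
Bill = £56.02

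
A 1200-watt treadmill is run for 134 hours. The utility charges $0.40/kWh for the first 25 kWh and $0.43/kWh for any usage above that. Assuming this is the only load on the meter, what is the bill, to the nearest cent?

Energy = 1.2 kW × 134 h = 160.8 kWh
Tier 1 (0–25 kWh): 25 × $0.40 = $10
Above 25 kWh: 135.8 × $0.43 = $58.394
Bill = $68.39

$68.39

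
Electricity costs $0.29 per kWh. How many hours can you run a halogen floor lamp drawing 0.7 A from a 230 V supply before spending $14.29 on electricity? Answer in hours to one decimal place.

306.1 h

Power = 0.7 A × 230 V = 161 W = 0.161 kW
Energy available = $14.29 ÷ $0.29/kWh = 49.2759 kWh
Hours = 49.2759 kWh ÷ 0.161 kW = 306.1 h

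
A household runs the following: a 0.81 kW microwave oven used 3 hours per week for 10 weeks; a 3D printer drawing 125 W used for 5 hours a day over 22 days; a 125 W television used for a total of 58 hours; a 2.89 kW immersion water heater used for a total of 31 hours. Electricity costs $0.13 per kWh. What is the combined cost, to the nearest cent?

$17.54

microwave oven: Runtime = 3 h/week × 10 weeks = 30 h
microwave oven: 0.81 kW × 30 h = 24.3 kWh
3D printer: Runtime = 5 h/day × 22 days = 110 h
3D printer: 0.125 kW × 110 h = 13.75 kWh
television: 0.125 kW × 58 h = 7.25 kWh
immersion water heater: 2.89 kW × 31 h = 89.59 kWh
Total energy = 134.89 kWh
Cost = 134.89 × $0.13 = $17.54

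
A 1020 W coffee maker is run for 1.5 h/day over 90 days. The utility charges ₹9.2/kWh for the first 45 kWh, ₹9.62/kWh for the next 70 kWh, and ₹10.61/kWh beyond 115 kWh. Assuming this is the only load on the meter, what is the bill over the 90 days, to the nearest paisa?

Runtime = 1.5 h/day × 90 days = 135 h
Energy = 1.02 kW × 135 h = 137.7 kWh
Tier 1 (0–45 kWh): 45 × ₹9.2 = ₹414
Tier 2 (45–115 kWh): 70 × ₹9.62 = ₹673.4
Above 115 kWh: 22.7 × ₹10.61 = ₹240.847
Bill = ₹1328.25

₹1328.25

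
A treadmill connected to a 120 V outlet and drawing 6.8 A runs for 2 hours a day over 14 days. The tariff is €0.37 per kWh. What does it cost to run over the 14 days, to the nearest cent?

€8.45

Power = 6.8 A × 120 V = 816 W = 0.816 kW
Runtime = 2 h/day × 14 days = 28 h
Energy = 0.816 kW × 28 h = 22.848 kWh
Cost = 22.848 kWh × €0.37/kWh = €8.45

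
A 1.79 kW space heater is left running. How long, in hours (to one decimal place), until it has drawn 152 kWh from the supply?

Hours = 152 kWh ÷ 1.79 kW = 84.9 h

84.9 h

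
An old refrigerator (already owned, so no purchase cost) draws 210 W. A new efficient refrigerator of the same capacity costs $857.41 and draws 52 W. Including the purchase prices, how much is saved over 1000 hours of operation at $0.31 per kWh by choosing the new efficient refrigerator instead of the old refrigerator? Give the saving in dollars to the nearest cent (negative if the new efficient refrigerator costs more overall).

old refrigerator: $0.00 + (210/1000) kW × 1000 h × $0.31 = $0.00 + $65.1 = $65.1
new efficient refrigerator: $857.41 + (52/1000) kW × 1000 h × $0.31 = $857.41 + $16.12 = $873.53
Saving = $65.1 − $873.53 = −$808.43

-$808.43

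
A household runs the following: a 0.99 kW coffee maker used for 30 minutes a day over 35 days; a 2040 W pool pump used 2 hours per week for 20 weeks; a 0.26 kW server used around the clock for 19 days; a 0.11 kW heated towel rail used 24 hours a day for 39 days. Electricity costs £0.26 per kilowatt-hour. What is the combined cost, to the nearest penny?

coffee maker: Runtime = 30 min × 35 = 1050 min = 17.5 h
coffee maker: 0.99 kW × 17.5 h = 17.325 kWh
pool pump: Runtime = 2 h/week × 20 weeks = 40 h
pool pump: 2.04 kW × 40 h = 81.6 kWh
server: Runtime = 24 h × 19 = 456 h
server: 0.26 kW × 456 h = 118.56 kWh
heated towel rail: Runtime = 24 h × 39 = 936 h
heated towel rail: 0.11 kW × 936 h = 102.96 kWh
Total energy = 320.445 kWh
Cost = 320.445 × £0.26 = £83.32

£83.32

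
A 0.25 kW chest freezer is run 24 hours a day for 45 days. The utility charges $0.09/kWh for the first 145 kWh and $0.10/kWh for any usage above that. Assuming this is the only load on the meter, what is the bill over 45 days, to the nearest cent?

$25.55

Runtime = 24 h × 45 = 1080 h
Energy = 0.25 kW × 1080 h = 270 kWh
Tier 1 (0–145 kWh): 145 × $0.09 = $13.05
Above 145 kWh: 125 × $0.10 = $12.5
Bill = $25.55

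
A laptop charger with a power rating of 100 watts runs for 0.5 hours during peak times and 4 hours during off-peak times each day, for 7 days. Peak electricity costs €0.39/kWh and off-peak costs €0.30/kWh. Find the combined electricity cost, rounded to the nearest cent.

€0.98

Peak energy = 0.1 kW × 0.5 h × 7 = 0.35 kWh
Off-peak energy = 0.1 kW × 4 h × 7 = 2.8 kWh
Cost = 0.35 × €0.39 + 2.8 × €0.30 = €0.1365 + €0.84 = €0.98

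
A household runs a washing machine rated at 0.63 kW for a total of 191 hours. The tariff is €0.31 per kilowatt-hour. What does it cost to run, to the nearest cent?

€37.30

Energy = 0.63 kW × 191 h = 120.33 kWh
Cost = 120.33 kWh × €0.31/kWh = €37.30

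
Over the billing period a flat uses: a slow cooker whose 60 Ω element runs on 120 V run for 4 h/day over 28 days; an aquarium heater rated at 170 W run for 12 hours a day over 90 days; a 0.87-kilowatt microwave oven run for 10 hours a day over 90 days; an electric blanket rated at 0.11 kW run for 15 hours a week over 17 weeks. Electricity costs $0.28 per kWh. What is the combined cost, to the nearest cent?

slow cooker: Power = V²/R = 120²/60 = 240 W = 0.24 kW
slow cooker: Runtime = 4 h/day × 28 days = 112 h
slow cooker: 0.24 kW × 112 h = 26.88 kWh
aquarium heater: Runtime = 12 h/day × 90 days = 1080 h
aquarium heater: 0.17 kW × 1080 h = 183.6 kWh
microwave oven: Runtime = 10 h/day × 90 days = 900 h
microwave oven: 0.87 kW × 900 h = 783 kWh
electric blanket: Runtime = 15 h/week × 17 weeks = 255 h
electric blanket: 0.11 kW × 255 h = 28.05 kWh
Total energy = 1021.53 kWh
Cost = 1021.53 × $0.28 = $286.03

$286.03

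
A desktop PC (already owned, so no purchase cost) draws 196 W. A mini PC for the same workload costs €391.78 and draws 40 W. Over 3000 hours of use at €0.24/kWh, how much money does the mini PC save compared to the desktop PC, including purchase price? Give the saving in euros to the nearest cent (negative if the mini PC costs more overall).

desktop PC: €0.00 + (196/1000) kW × 3000 h × €0.24 = €0.00 + €141.12 = €141.12
mini PC: €391.78 + (40/1000) kW × 3000 h × €0.24 = €391.78 + €28.8 = €420.58
Saving = €141.12 − €420.58 = −€279.46

-€279.46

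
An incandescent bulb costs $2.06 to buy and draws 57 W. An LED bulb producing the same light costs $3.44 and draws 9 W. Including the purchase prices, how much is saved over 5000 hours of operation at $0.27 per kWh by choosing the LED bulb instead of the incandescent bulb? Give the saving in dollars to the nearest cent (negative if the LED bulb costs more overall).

$63.42

incandescent bulb: $2.06 + (57/1000) kW × 5000 h × $0.27 = $2.06 + $76.95 = $79.01
LED bulb: $3.44 + (9/1000) kW × 5000 h × $0.27 = $3.44 + $12.15 = $15.59
Saving = $79.01 − $15.59 = $63.42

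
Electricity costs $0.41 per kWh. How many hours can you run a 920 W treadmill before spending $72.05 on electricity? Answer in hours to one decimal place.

Energy available = $72.05 ÷ $0.41/kWh = 175.7317 kWh
Hours = 175.7317 kWh ÷ 0.92 kW = 191.0 h

191.0 h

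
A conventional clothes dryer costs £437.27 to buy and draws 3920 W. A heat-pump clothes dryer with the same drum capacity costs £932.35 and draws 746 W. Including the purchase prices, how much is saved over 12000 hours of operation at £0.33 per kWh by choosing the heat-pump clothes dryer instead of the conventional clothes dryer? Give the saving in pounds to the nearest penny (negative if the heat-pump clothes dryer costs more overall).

conventional clothes dryer: £437.27 + (3920/1000) kW × 12000 h × £0.33 = £437.27 + £15523.2 = £15960.47
heat-pump clothes dryer: £932.35 + (746/1000) kW × 12000 h × £0.33 = £932.35 + £2954.16 = £3886.51
Saving = £15960.47 − £3886.51 = £12073.96

£12073.96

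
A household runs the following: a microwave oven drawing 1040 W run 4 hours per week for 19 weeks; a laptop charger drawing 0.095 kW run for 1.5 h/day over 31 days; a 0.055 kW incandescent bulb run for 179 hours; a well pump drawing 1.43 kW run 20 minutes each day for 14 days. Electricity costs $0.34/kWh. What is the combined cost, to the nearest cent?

$33.99

microwave oven: Runtime = 4 h/week × 19 weeks = 76 h
microwave oven: 1.04 kW × 76 h = 79.04 kWh
laptop charger: Runtime = 1.5 h/day × 31 days = 46.5 h
laptop charger: 0.095 kW × 46.5 h = 4.4175 kWh
incandescent bulb: 0.055 kW × 179 h = 9.845 kWh
well pump: Runtime = 20 min × 14 = 280 min = 4.666666… h
well pump: 1.43 kW × 4.666666… h = 6.673333… kWh
Total energy = 99.975833… kWh
Cost = 99.975833… × $0.34 = $33.99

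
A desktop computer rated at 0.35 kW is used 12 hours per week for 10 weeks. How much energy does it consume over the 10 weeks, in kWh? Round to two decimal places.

Runtime = 12 h/week × 10 weeks = 120 h
Energy = 0.35 kW × 120 h = 42 kWh

42.00 kWh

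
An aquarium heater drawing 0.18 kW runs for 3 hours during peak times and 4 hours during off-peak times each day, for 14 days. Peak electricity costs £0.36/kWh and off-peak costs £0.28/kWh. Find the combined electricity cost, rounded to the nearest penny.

£5.54

Peak energy = 0.18 kW × 3 h × 14 = 7.56 kWh
Off-peak energy = 0.18 kW × 4 h × 14 = 10.08 kWh
Cost = 7.56 × £0.36 + 10.08 × £0.28 = £2.7216 + £2.8224 = £5.54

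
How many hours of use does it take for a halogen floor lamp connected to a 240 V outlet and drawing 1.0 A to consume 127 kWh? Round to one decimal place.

Power = 1.0 A × 240 V = 240 W = 0.24 kW
Hours = 127 kWh ÷ 0.24 kW = 529.2 h

529.2 h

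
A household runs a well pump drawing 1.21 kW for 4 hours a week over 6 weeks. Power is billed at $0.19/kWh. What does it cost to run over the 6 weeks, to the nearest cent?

Runtime = 4 h/week × 6 weeks = 24 h
Energy = 1.21 kW × 24 h = 29.04 kWh
Cost = 29.04 kWh × $0.19/kWh = $5.52

$5.52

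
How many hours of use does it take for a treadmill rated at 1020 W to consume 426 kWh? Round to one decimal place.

Hours = 426 kWh ÷ 1.02 kW = 417.6 h

417.6 h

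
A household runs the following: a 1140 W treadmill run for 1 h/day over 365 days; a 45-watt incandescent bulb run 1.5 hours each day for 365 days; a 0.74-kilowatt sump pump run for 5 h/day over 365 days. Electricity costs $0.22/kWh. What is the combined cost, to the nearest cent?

$394.07

treadmill: Runtime = 1 h/day × 365 days = 365 h
treadmill: 1.14 kW × 365 h = 416.1 kWh
incandescent bulb: Runtime = 1.5 h/day × 365 days = 547.5 h
incandescent bulb: 0.045 kW × 547.5 h = 24.6375 kWh
sump pump: Runtime = 5 h/day × 365 days = 1825 h
sump pump: 0.74 kW × 1825 h = 1350.5 kWh
Total energy = 1791.2375 kWh
Cost = 1791.2375 × $0.22 = $394.07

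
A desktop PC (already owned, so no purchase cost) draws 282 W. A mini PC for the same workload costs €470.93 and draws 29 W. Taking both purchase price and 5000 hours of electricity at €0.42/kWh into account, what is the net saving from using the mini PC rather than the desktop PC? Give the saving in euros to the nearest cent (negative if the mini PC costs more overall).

desktop PC: €0.00 + (282/1000) kW × 5000 h × €0.42 = €0.00 + €592.2 = €592.2
mini PC: €470.93 + (29/1000) kW × 5000 h × €0.42 = €470.93 + €60.9 = €531.83
Saving = €592.2 − €531.83 = €60.37

€60.37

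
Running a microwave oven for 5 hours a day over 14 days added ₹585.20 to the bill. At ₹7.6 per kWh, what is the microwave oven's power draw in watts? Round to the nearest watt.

1100 W

Energy = ₹585.20 ÷ ₹7.6/kWh = 77 kWh
Runtime = 5 h/day × 14 days = 70 h
Power = 77 kWh ÷ 70 h = 1.1 kW = 1100 W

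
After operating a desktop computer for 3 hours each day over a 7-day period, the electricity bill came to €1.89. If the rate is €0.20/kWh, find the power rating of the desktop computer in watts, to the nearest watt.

Energy = €1.89 ÷ €0.20/kWh = 9.45 kWh
Runtime = 3 h/day × 7 days = 21 h
Power = 9.45 kWh ÷ 21 h = 0.45 kW = 450 W

450 W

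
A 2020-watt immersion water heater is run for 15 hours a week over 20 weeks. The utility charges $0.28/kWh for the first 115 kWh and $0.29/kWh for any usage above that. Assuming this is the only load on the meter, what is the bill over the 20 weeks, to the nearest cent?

Runtime = 15 h/week × 20 weeks = 300 h
Energy = 2.02 kW × 300 h = 606 kWh
Tier 1 (0–115 kWh): 115 × $0.28 = $32.2
Above 115 kWh: 491 × $0.29 = $142.39
Bill = $174.59

$174.59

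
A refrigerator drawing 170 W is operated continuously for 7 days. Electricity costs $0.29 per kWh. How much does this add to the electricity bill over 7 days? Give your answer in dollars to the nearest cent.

$8.28

Runtime = 24 h × 7 = 168 h
Energy = 0.17 kW × 168 h = 28.56 kWh
Cost = 28.56 kWh × $0.29/kWh = $8.28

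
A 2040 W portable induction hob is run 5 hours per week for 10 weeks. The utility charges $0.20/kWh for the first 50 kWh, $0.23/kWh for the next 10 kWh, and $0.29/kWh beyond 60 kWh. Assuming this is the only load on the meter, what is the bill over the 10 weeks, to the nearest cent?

Runtime = 5 h/week × 10 weeks = 50 h
Energy = 2.04 kW × 50 h = 102 kWh
Tier 1 (0–50 kWh): 50 × $0.20 = $10
Tier 2 (50–60 kWh): 10 × $0.23 = $2.3
Above 60 kWh: 42 × $0.29 = $12.18
Bill = $24.48

$24.48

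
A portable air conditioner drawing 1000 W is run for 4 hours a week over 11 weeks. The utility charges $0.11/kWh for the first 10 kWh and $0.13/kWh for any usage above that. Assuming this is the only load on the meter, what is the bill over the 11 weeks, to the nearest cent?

Runtime = 4 h/week × 11 weeks = 44 h
Energy = 1 kW × 44 h = 44 kWh
Tier 1 (0–10 kWh): 10 × $0.11 = $1.1
Above 10 kWh: 34 × $0.13 = $4.42
Bill = $5.52

$5.52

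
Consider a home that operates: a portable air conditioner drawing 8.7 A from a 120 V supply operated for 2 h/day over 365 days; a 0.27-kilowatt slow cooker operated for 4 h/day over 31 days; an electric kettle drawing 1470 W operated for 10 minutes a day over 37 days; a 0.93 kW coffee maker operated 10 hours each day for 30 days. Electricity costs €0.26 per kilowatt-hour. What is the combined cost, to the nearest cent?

€281.75

portable air conditioner: Power = 8.7 A × 120 V = 1044 W = 1.044 kW
portable air conditioner: Runtime = 2 h/day × 365 days = 730 h
portable air conditioner: 1.044 kW × 730 h = 762.12 kWh
slow cooker: Runtime = 4 h/day × 31 days = 124 h
slow cooker: 0.27 kW × 124 h = 33.48 kWh
electric kettle: Runtime = 10 min × 37 = 370 min = 6.166666… h
electric kettle: 1.47 kW × 6.166666… h = 9.065 kWh
coffee maker: Runtime = 10 h/day × 30 days = 300 h
coffee maker: 0.93 kW × 300 h = 279 kWh
Total energy = 1083.665 kWh
Cost = 1083.665 × €0.26 = €281.75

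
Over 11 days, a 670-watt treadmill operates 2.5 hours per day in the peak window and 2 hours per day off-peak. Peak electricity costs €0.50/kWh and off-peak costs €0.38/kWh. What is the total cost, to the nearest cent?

€14.81

Peak energy = 0.67 kW × 2.5 h × 11 = 18.425 kWh
Off-peak energy = 0.67 kW × 2 h × 11 = 14.74 kWh
Cost = 18.425 × €0.50 + 14.74 × €0.38 = €9.2125 + €5.6012 = €14.81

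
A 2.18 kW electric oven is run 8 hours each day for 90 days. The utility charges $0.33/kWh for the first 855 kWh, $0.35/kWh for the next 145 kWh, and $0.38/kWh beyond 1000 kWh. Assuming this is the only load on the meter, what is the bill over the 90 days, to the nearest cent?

Runtime = 8 h/day × 90 days = 720 h
Energy = 2.18 kW × 720 h = 1569.6 kWh
Tier 1 (0–855 kWh): 855 × $0.33 = $282.15
Tier 2 (855–1000 kWh): 145 × $0.35 = $50.75
Above 1000 kWh: 569.6 × $0.38 = $216.448
Bill = $549.35

$549.35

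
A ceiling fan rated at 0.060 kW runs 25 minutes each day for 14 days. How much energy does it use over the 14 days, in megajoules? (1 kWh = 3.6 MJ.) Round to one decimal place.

1.3 MJ

Runtime = 25 min × 14 = 350 min = 5.833333… h
Energy = 0.06 kW × 5.833333… h = 0.35 kWh
= 0.35 × 3.6 MJ = 1.3 MJ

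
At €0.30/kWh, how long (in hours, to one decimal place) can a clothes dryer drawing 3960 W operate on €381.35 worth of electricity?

321.0 h

Energy available = €381.35 ÷ €0.30/kWh = 1271.1667 kWh
Hours = 1271.1667 kWh ÷ 3.96 kW = 321.0 h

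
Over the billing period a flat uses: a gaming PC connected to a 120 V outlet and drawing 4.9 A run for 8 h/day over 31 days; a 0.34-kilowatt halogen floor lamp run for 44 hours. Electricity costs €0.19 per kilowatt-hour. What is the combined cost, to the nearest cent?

€30.55

gaming PC: Power = 4.9 A × 120 V = 588 W = 0.588 kW
gaming PC: Runtime = 8 h/day × 31 days = 248 h
gaming PC: 0.588 kW × 248 h = 145.824 kWh
halogen floor lamp: 0.34 kW × 44 h = 14.96 kWh
Total energy = 160.784 kWh
Cost = 160.784 × €0.19 = €30.55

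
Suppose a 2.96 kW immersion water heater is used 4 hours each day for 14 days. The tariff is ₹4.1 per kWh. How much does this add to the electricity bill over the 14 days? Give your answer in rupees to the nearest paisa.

Runtime = 4 h/day × 14 days = 56 h
Energy = 2.96 kW × 56 h = 165.76 kWh
Cost = 165.76 kWh × ₹4.1/kWh = ₹679.62

₹679.62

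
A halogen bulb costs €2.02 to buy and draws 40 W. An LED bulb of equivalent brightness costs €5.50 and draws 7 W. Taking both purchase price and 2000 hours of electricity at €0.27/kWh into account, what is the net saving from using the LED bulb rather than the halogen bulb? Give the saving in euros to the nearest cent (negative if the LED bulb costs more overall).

halogen bulb: €2.02 + (40/1000) kW × 2000 h × €0.27 = €2.02 + €21.6 = €23.62
LED bulb: €5.50 + (7/1000) kW × 2000 h × €0.27 = €5.50 + €3.78 = €9.28
Saving = €23.62 − €9.28 = €14.34

€14.34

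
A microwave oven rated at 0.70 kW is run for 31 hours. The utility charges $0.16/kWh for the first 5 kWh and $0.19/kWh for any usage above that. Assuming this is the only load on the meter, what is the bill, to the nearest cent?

Energy = 0.7 kW × 31 h = 21.7 kWh
Tier 1 (0–5 kWh): 5 × $0.16 = $0.8
Above 5 kWh: 16.7 × $0.19 = $3.173
Bill = $3.97

$3.97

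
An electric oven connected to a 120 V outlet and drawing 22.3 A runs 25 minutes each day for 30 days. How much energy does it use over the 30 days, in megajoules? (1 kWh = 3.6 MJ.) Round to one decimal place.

Power = 22.3 A × 120 V = 2676 W = 2.676 kW
Runtime = 25 min × 30 = 750 min = 12.5 h
Energy = 2.676 kW × 12.5 h = 33.45 kWh
= 33.45 × 3.6 MJ = 120.4 MJ

120.4 MJ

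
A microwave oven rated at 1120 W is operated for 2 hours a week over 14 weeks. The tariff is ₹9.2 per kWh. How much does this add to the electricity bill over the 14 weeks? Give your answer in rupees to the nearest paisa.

Runtime = 2 h/week × 14 weeks = 28 h
Energy = 1.12 kW × 28 h = 31.36 kWh
Cost = 31.36 kWh × ₹9.2/kWh = ₹288.51

₹288.51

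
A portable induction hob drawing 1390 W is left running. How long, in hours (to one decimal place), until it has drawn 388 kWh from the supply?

279.1 h

Hours = 388 kWh ÷ 1.39 kW = 279.1 h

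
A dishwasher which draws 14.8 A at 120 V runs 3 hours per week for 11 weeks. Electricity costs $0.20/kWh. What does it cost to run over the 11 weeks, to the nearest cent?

$11.72

Power = 14.8 A × 120 V = 1776 W = 1.776 kW
Runtime = 3 h/week × 11 weeks = 33 h
Energy = 1.776 kW × 33 h = 58.608 kWh
Cost = 58.608 kWh × $0.20/kWh = $11.72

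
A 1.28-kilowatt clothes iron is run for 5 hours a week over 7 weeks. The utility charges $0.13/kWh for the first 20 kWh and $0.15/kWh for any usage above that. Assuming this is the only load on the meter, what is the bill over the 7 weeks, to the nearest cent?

$6.32

Runtime = 5 h/week × 7 weeks = 35 h
Energy = 1.28 kW × 35 h = 44.8 kWh
Tier 1 (0–20 kWh): 20 × $0.13 = $2.6
Above 20 kWh: 24.8 × $0.15 = $3.72
Bill = $6.32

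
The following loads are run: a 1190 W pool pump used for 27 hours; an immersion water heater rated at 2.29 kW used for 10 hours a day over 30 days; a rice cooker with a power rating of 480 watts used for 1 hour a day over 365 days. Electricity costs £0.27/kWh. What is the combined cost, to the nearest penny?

£241.47

pool pump: 1.19 kW × 27 h = 32.13 kWh
immersion water heater: Runtime = 10 h/day × 30 days = 300 h
immersion water heater: 2.29 kW × 300 h = 687 kWh
rice cooker: Runtime = 1 h/day × 365 days = 365 h
rice cooker: 0.48 kW × 365 h = 175.2 kWh
Total energy = 894.33 kWh
Cost = 894.33 × £0.27 = £241.47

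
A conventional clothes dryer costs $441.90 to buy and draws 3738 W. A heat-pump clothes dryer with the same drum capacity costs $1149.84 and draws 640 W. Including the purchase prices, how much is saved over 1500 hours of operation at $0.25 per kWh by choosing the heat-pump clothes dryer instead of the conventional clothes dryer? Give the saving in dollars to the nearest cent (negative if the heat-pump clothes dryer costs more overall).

$453.81

conventional clothes dryer: $441.90 + (3738/1000) kW × 1500 h × $0.25 = $441.90 + $1401.75 = $1843.65
heat-pump clothes dryer: $1149.84 + (640/1000) kW × 1500 h × $0.25 = $1149.84 + $240 = $1389.84
Saving = $1843.65 − $1389.84 = $453.81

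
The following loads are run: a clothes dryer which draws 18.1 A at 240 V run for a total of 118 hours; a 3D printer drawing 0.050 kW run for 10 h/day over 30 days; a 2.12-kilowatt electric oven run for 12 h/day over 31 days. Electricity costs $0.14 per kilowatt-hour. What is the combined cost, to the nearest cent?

clothes dryer: Power = 18.1 A × 240 V = 4344 W = 4.344 kW
clothes dryer: 4.344 kW × 118 h = 512.592 kWh
3D printer: Runtime = 10 h/day × 30 days = 300 h
3D printer: 0.05 kW × 300 h = 15 kWh
electric oven: Runtime = 12 h/day × 31 days = 372 h
electric oven: 2.12 kW × 372 h = 788.64 kWh
Total energy = 1316.232 kWh
Cost = 1316.232 × $0.14 = $184.27

$184.27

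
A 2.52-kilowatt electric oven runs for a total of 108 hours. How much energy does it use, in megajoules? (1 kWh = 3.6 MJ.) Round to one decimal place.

979.8 MJ

Energy = 2.52 kW × 108 h = 272.16 kWh
= 272.16 × 3.6 MJ = 979.8 MJ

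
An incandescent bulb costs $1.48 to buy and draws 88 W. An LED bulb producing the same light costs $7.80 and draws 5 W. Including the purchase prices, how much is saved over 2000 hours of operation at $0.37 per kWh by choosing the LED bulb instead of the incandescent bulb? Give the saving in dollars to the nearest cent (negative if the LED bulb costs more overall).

$55.10

incandescent bulb: $1.48 + (88/1000) kW × 2000 h × $0.37 = $1.48 + $65.12 = $66.6
LED bulb: $7.80 + (5/1000) kW × 2000 h × $0.37 = $7.80 + $3.7 = $11.5
Saving = $66.6 − $11.5 = $55.1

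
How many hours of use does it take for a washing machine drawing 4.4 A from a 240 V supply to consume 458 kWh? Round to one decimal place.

433.7 h

Power = 4.4 A × 240 V = 1056 W = 1.056 kW
Hours = 458 kWh ÷ 1.056 kW = 433.7 h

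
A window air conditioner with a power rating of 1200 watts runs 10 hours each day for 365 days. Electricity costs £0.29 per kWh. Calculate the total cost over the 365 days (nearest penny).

Runtime = 10 h/day × 365 days = 3650 h
Energy = 1.2 kW × 3650 h = 4380 kWh
Cost = 4380 kWh × £0.29/kWh = £1270.20

£1270.20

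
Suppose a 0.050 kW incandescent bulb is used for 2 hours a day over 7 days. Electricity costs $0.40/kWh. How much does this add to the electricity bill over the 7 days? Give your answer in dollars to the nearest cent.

Runtime = 2 h/day × 7 days = 14 h
Energy = 0.05 kW × 14 h = 0.7 kWh
Cost = 0.7 kWh × $0.40/kWh = $0.28

$0.28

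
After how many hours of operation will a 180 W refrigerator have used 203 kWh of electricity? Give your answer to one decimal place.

1127.8 h

Hours = 203 kWh ÷ 0.18 kW = 1127.8 h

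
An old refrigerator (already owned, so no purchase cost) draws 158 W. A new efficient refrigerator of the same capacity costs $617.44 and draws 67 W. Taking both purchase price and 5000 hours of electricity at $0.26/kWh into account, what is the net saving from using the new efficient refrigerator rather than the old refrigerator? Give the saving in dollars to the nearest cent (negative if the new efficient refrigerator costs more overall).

old refrigerator: $0.00 + (158/1000) kW × 5000 h × $0.26 = $0.00 + $205.4 = $205.4
new efficient refrigerator: $617.44 + (67/1000) kW × 5000 h × $0.26 = $617.44 + $87.1 = $704.54
Saving = $205.4 − $704.54 = −$499.14

-$499.14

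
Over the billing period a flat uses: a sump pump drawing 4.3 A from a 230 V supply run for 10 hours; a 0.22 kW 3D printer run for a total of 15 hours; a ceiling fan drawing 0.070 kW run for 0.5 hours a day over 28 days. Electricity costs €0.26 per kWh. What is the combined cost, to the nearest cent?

€3.68

sump pump: Power = 4.3 A × 230 V = 989 W = 0.989 kW
sump pump: 0.989 kW × 10 h = 9.89 kWh
3D printer: 0.22 kW × 15 h = 3.3 kWh
ceiling fan: Runtime = 0.5 h/day × 28 days = 14 h
ceiling fan: 0.07 kW × 14 h = 0.98 kWh
Total energy = 14.17 kWh
Cost = 14.17 × €0.26 = €3.68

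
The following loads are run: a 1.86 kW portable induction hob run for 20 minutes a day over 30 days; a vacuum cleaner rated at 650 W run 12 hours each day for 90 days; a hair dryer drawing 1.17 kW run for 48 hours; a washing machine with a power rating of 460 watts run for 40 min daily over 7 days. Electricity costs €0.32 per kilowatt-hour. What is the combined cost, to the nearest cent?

€249.25

portable induction hob: Runtime = 20 min × 30 = 600 min = 10 h
portable induction hob: 1.86 kW × 10 h = 18.6 kWh
vacuum cleaner: Runtime = 12 h/day × 90 days = 1080 h
vacuum cleaner: 0.65 kW × 1080 h = 702 kWh
hair dryer: 1.17 kW × 48 h = 56.16 kWh
washing machine: Runtime = 40 min × 7 = 280 min = 4.666666… h
washing machine: 0.46 kW × 4.666666… h = 2.146666… kWh
Total energy = 778.906666… kWh
Cost = 778.906666… × €0.32 = €249.25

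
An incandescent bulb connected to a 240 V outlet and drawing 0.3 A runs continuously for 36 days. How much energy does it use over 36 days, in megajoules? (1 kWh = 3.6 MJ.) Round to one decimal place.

Power = 0.3 A × 240 V = 72 W = 0.072 kW
Runtime = 24 h × 36 = 864 h
Energy = 0.072 kW × 864 h = 62.208 kWh
= 62.208 × 3.6 MJ = 223.9 MJ

223.9 MJ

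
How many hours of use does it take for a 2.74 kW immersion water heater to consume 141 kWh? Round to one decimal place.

Hours = 141 kWh ÷ 2.74 kW = 51.5 h

51.5 h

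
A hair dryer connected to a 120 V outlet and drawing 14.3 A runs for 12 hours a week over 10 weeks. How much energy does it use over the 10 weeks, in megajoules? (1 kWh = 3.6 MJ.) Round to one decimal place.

Power = 14.3 A × 120 V = 1716 W = 1.716 kW
Runtime = 12 h/week × 10 weeks = 120 h
Energy = 1.716 kW × 120 h = 205.92 kWh
= 205.92 × 3.6 MJ = 741.3 MJ

741.3 MJ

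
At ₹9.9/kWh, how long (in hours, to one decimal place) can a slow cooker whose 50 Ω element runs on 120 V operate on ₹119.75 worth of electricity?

Power = V²/R = 120²/50 = 288 W = 0.288 kW
Energy available = ₹119.75 ÷ ₹9.9/kWh = 12.096 kWh
Hours = 12.096 kWh ÷ 0.288 kW = 42.0 h

42.0 h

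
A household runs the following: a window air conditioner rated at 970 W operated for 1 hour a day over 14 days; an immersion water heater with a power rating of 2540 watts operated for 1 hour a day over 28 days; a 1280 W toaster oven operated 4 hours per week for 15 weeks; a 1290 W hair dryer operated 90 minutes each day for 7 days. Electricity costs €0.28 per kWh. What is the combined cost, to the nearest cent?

€49.01

window air conditioner: Runtime = 1 h/day × 14 days = 14 h
window air conditioner: 0.97 kW × 14 h = 13.58 kWh
immersion water heater: Runtime = 1 h/day × 28 days = 28 h
immersion water heater: 2.54 kW × 28 h = 71.12 kWh
toaster oven: Runtime = 4 h/week × 15 weeks = 60 h
toaster oven: 1.28 kW × 60 h = 76.8 kWh
hair dryer: Runtime = 90 min × 7 = 630 min = 10.5 h
hair dryer: 1.29 kW × 10.5 h = 13.545 kWh
Total energy = 175.045 kWh
Cost = 175.045 × €0.28 = €49.01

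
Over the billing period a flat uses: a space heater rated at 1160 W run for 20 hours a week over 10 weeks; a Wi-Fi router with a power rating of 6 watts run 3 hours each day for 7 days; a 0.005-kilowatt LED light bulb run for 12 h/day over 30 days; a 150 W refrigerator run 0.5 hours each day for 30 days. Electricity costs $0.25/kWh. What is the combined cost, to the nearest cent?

$59.04

space heater: Runtime = 20 h/week × 10 weeks = 200 h
space heater: 1.16 kW × 200 h = 232 kWh
Wi-Fi router: Runtime = 3 h/day × 7 days = 21 h
Wi-Fi router: 0.006 kW × 21 h = 0.126 kWh
LED light bulb: Runtime = 12 h/day × 30 days = 360 h
LED light bulb: 0.005 kW × 360 h = 1.8 kWh
refrigerator: Runtime = 0.5 h/day × 30 days = 15 h
refrigerator: 0.15 kW × 15 h = 2.25 kWh
Total energy = 236.176 kWh
Cost = 236.176 × $0.25 = $59.04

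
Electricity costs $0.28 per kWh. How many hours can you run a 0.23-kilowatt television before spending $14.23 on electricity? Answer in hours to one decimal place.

221.0 h

Energy available = $14.23 ÷ $0.28/kWh = 50.8214 kWh
Hours = 50.8214 kWh ÷ 0.23 kW = 221.0 h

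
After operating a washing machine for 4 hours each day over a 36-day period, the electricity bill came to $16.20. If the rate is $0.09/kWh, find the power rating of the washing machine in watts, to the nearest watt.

1250 W

Energy = $16.20 ÷ $0.09/kWh = 180 kWh
Runtime = 4 h/day × 36 days = 144 h
Power = 180 kWh ÷ 144 h = 1.25 kW = 1250 W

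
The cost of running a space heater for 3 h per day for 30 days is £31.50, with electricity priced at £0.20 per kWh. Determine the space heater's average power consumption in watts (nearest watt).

1750 W

Energy = £31.50 ÷ £0.20/kWh = 157.5 kWh
Runtime = 3 h/day × 30 days = 90 h
Power = 157.5 kWh ÷ 90 h = 1.75 kW = 1750 W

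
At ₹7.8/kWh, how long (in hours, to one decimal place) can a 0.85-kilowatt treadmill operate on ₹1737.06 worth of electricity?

Energy available = ₹1737.06 ÷ ₹7.8/kWh = 222.7 kWh
Hours = 222.7 kWh ÷ 0.85 kW = 262.0 h

262.0 h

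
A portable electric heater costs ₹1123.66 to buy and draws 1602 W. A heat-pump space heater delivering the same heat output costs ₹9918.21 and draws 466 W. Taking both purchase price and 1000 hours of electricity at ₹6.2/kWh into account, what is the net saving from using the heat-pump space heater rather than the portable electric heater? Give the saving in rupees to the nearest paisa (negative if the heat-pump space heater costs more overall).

portable electric heater: ₹1123.66 + (1602/1000) kW × 1000 h × ₹6.2 = ₹1123.66 + ₹9932.4 = ₹11056.06
heat-pump space heater: ₹9918.21 + (466/1000) kW × 1000 h × ₹6.2 = ₹9918.21 + ₹2889.2 = ₹12807.41
Saving = ₹11056.06 − ₹12807.41 = −₹1751.35

-₹1751.35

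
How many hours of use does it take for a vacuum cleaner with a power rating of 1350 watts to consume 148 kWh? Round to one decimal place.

109.6 h

Hours = 148 kWh ÷ 1.35 kW = 109.6 h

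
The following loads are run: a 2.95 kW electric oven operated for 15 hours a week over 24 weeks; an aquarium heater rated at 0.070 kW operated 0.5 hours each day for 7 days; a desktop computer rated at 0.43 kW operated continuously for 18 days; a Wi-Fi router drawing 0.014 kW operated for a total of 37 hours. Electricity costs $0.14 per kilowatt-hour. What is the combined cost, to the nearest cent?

$174.79

electric oven: Runtime = 15 h/week × 24 weeks = 360 h
electric oven: 2.95 kW × 360 h = 1062 kWh
aquarium heater: Runtime = 0.5 h/day × 7 days = 3.5 h
aquarium heater: 0.07 kW × 3.5 h = 0.245 kWh
desktop computer: Runtime = 24 h × 18 = 432 h
desktop computer: 0.43 kW × 432 h = 185.76 kWh
Wi-Fi router: 0.014 kW × 37 h = 0.518 kWh
Total energy = 1248.523 kWh
Cost = 1248.523 × $0.14 = $174.79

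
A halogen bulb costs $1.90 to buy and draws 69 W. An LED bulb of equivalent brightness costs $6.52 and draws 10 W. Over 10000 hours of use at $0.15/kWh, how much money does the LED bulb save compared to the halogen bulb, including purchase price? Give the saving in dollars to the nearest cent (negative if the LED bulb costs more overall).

halogen bulb: $1.90 + (69/1000) kW × 10000 h × $0.15 = $1.90 + $103.5 = $105.4
LED bulb: $6.52 + (10/1000) kW × 10000 h × $0.15 = $6.52 + $15 = $21.52
Saving = $105.4 − $21.52 = $83.88

$83.88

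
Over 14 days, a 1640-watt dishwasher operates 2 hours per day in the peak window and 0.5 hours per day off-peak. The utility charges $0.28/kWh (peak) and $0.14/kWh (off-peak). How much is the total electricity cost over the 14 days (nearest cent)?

Peak energy = 1.64 kW × 2 h × 14 = 45.92 kWh
Off-peak energy = 1.64 kW × 0.5 h × 14 = 11.48 kWh
Cost = 45.92 × $0.28 + 11.48 × $0.14 = $12.8576 + $1.6072 = $14.46

$14.46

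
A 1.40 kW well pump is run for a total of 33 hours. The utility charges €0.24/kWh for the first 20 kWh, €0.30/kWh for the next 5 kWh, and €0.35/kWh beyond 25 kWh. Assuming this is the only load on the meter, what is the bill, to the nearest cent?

€13.72

Energy = 1.4 kW × 33 h = 46.2 kWh
Tier 1 (0–20 kWh): 20 × €0.24 = €4.8
Tier 2 (20–25 kWh): 5 × €0.30 = €1.5
Above 25 kWh: 21.2 × €0.35 = €7.42
Bill = €13.72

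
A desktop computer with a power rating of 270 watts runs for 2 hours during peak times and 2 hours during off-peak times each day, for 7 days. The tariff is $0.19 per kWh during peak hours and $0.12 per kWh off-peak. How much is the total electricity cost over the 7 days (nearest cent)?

$1.17

Peak energy = 0.27 kW × 2 h × 7 = 3.78 kWh
Off-peak energy = 0.27 kW × 2 h × 7 = 3.78 kWh
Cost = 3.78 × $0.19 + 3.78 × $0.12 = $0.7182 + $0.4536 = $1.17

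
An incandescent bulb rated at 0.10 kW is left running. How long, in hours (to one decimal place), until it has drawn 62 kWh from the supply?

Hours = 62 kWh ÷ 0.1 kW = 620.0 h

620.0 h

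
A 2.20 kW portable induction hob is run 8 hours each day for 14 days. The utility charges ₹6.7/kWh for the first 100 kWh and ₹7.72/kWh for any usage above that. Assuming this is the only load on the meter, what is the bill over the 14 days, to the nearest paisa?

Runtime = 8 h/day × 14 days = 112 h
Energy = 2.2 kW × 112 h = 246.4 kWh
Tier 1 (0–100 kWh): 100 × ₹6.7 = ₹670
Above 100 kWh: 146.4 × ₹7.72 = ₹1130.208
Bill = ₹1800.21

₹1800.21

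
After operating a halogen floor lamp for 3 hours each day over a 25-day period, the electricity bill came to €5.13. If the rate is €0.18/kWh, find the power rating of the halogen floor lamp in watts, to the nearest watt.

Energy = €5.13 ÷ €0.18/kWh = 28.5 kWh
Runtime = 3 h/day × 25 days = 75 h
Power = 28.5 kWh ÷ 75 h = 0.38 kW = 380 W

380 W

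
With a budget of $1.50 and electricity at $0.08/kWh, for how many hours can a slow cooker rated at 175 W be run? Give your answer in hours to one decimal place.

Energy available = $1.50 ÷ $0.08/kWh = 18.75 kWh
Hours = 18.75 kWh ÷ 0.175 kW = 107.1 h

107.1 h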